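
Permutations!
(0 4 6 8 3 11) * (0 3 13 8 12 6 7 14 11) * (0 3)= [4, 1, 2, 3, 7, 5, 12, 14, 13, 9, 10, 0, 6, 8, 11]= (0 4 7 14 11)(6 12)(8 13)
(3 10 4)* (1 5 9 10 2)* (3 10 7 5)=[0, 3, 1, 2, 10, 9, 6, 5, 8, 7, 4]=(1 3 2)(4 10)(5 9 7)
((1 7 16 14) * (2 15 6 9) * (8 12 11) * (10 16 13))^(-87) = (1 10)(2 15 6 9)(7 16)(13 14)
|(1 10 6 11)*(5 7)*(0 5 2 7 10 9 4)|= |(0 5 10 6 11 1 9 4)(2 7)|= 8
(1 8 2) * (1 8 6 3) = (1 6 3)(2 8) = [0, 6, 8, 1, 4, 5, 3, 7, 2]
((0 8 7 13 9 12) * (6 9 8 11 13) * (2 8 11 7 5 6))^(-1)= (0 12 9 6 5 8 2 7)(11 13)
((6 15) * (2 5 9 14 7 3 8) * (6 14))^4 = ((2 5 9 6 15 14 7 3 8))^4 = (2 15 8 6 3 9 7 5 14)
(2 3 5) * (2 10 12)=(2 3 5 10 12)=[0, 1, 3, 5, 4, 10, 6, 7, 8, 9, 12, 11, 2]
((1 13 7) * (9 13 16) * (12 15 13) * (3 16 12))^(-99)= (16)(1 12 15 13 7)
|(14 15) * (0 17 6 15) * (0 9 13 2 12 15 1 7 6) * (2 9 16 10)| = 6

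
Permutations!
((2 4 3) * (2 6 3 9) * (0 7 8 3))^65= ((0 7 8 3 6)(2 4 9))^65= (2 9 4)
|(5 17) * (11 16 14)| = 6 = |(5 17)(11 16 14)|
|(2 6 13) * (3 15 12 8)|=12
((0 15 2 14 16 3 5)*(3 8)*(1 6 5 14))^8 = ((0 15 2 1 6 5)(3 14 16 8))^8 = (16)(0 2 6)(1 5 15)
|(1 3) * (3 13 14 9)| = 5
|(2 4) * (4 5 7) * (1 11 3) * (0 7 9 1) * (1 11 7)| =|(0 1 7 4 2 5 9 11 3)| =9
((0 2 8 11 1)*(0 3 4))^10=(0 11 4 8 3 2 1)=((0 2 8 11 1 3 4))^10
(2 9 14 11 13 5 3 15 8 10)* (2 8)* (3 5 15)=[0, 1, 9, 3, 4, 5, 6, 7, 10, 14, 8, 13, 12, 15, 11, 2]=(2 9 14 11 13 15)(8 10)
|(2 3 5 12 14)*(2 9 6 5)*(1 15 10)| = |(1 15 10)(2 3)(5 12 14 9 6)| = 30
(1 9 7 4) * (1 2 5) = [0, 9, 5, 3, 2, 1, 6, 4, 8, 7] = (1 9 7 4 2 5)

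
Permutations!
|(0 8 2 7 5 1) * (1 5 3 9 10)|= 8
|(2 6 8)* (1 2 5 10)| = |(1 2 6 8 5 10)| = 6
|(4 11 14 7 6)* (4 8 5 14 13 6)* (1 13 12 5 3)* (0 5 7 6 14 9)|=12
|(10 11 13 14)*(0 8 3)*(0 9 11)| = 8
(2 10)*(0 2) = (0 2 10) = [2, 1, 10, 3, 4, 5, 6, 7, 8, 9, 0]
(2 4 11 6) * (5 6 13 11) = (2 4 5 6)(11 13) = [0, 1, 4, 3, 5, 6, 2, 7, 8, 9, 10, 13, 12, 11]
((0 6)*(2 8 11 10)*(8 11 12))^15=((0 6)(2 11 10)(8 12))^15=(0 6)(8 12)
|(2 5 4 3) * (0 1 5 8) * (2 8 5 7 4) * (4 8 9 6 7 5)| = 10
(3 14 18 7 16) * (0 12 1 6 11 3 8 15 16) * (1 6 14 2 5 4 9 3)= (0 12 6 11 1 14 18 7)(2 5 4 9 3)(8 15 16)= [12, 14, 5, 2, 9, 4, 11, 0, 15, 3, 10, 1, 6, 13, 18, 16, 8, 17, 7]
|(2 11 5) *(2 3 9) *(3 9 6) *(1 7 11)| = 6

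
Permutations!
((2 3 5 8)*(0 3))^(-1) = (0 2 8 5 3)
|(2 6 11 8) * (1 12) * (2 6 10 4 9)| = |(1 12)(2 10 4 9)(6 11 8)| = 12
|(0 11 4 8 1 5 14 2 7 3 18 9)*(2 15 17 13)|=15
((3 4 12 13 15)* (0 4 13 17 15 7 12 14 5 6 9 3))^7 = ((0 4 14 5 6 9 3 13 7 12 17 15))^7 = (0 13 14 12 6 15 3 4 7 5 17 9)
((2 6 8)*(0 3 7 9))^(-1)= (0 9 7 3)(2 8 6)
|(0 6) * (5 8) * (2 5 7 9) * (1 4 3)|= |(0 6)(1 4 3)(2 5 8 7 9)|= 30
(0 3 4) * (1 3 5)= [5, 3, 2, 4, 0, 1]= (0 5 1 3 4)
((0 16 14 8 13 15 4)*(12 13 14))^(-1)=(0 4 15 13 12 16)(8 14)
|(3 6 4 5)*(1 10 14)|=|(1 10 14)(3 6 4 5)|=12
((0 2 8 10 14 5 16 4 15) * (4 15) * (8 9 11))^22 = (0 9 8 14 16)(2 11 10 5 15)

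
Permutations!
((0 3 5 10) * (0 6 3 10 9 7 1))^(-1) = ((0 10 6 3 5 9 7 1))^(-1) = (0 1 7 9 5 3 6 10)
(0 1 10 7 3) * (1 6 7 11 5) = [6, 10, 2, 0, 4, 1, 7, 3, 8, 9, 11, 5] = (0 6 7 3)(1 10 11 5)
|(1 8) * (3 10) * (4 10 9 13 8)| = 7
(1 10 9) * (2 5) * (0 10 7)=(0 10 9 1 7)(2 5)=[10, 7, 5, 3, 4, 2, 6, 0, 8, 1, 9]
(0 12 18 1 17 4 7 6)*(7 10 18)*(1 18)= [12, 17, 2, 3, 10, 5, 0, 6, 8, 9, 1, 11, 7, 13, 14, 15, 16, 4, 18]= (18)(0 12 7 6)(1 17 4 10)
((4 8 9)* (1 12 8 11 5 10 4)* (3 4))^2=(1 8)(3 11 10 4 5)(9 12)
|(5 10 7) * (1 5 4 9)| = 6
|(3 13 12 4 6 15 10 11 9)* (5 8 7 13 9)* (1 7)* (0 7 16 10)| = |(0 7 13 12 4 6 15)(1 16 10 11 5 8)(3 9)| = 42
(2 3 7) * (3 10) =(2 10 3 7) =[0, 1, 10, 7, 4, 5, 6, 2, 8, 9, 3]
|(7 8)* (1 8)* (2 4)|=6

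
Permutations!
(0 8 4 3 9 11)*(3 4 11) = (0 8 11)(3 9) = [8, 1, 2, 9, 4, 5, 6, 7, 11, 3, 10, 0]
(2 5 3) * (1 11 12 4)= (1 11 12 4)(2 5 3)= [0, 11, 5, 2, 1, 3, 6, 7, 8, 9, 10, 12, 4]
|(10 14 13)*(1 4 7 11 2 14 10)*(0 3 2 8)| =10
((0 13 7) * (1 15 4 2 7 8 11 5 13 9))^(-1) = ((0 9 1 15 4 2 7)(5 13 8 11))^(-1) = (0 7 2 4 15 1 9)(5 11 8 13)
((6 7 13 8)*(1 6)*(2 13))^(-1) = ((1 6 7 2 13 8))^(-1) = (1 8 13 2 7 6)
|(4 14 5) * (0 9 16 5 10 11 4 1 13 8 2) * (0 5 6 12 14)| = 45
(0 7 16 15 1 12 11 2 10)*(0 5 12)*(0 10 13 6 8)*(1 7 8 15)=(0 8)(1 10 5 12 11 2 13 6 15 7 16)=[8, 10, 13, 3, 4, 12, 15, 16, 0, 9, 5, 2, 11, 6, 14, 7, 1]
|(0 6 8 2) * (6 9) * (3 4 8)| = |(0 9 6 3 4 8 2)| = 7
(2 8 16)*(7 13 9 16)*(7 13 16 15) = (2 8 13 9 15 7 16) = [0, 1, 8, 3, 4, 5, 6, 16, 13, 15, 10, 11, 12, 9, 14, 7, 2]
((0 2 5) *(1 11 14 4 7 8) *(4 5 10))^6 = (0 1 10 14 7)(2 11 4 5 8)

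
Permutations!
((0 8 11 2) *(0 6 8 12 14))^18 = ((0 12 14)(2 6 8 11))^18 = (14)(2 8)(6 11)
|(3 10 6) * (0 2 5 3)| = |(0 2 5 3 10 6)| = 6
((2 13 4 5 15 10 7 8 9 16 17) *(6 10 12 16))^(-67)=(2 12 4 17 15 13 16 5)(6 8 10 9 7)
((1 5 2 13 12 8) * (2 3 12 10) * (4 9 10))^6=((1 5 3 12 8)(2 13 4 9 10))^6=(1 5 3 12 8)(2 13 4 9 10)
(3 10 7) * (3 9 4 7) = (3 10)(4 7 9) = [0, 1, 2, 10, 7, 5, 6, 9, 8, 4, 3]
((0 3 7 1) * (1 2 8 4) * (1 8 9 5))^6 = (0 1 5 9 2 7 3)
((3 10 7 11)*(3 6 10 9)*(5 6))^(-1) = (3 9)(5 11 7 10 6)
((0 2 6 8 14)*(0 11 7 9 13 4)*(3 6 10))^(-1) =((0 2 10 3 6 8 14 11 7 9 13 4))^(-1) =(0 4 13 9 7 11 14 8 6 3 10 2)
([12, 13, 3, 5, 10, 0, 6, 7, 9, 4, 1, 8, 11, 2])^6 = (0 10)(1 12)(2 8)(3 9)(4 5)(11 13)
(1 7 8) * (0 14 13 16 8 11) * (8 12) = [14, 7, 2, 3, 4, 5, 6, 11, 1, 9, 10, 0, 8, 16, 13, 15, 12] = (0 14 13 16 12 8 1 7 11)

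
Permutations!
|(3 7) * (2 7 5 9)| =|(2 7 3 5 9)| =5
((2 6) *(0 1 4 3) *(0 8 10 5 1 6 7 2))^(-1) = (0 6)(1 5 10 8 3 4)(2 7)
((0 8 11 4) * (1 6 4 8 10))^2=((0 10 1 6 4)(8 11))^2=(11)(0 1 4 10 6)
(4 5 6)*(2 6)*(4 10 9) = (2 6 10 9 4 5) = [0, 1, 6, 3, 5, 2, 10, 7, 8, 4, 9]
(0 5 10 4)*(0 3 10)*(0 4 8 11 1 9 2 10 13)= (0 5 4 3 13)(1 9 2 10 8 11)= [5, 9, 10, 13, 3, 4, 6, 7, 11, 2, 8, 1, 12, 0]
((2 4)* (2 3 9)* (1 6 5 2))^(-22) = ((1 6 5 2 4 3 9))^(-22) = (1 9 3 4 2 5 6)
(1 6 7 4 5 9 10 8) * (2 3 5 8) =(1 6 7 4 8)(2 3 5 9 10) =[0, 6, 3, 5, 8, 9, 7, 4, 1, 10, 2]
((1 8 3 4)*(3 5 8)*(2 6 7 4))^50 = ((1 3 2 6 7 4)(5 8))^50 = (8)(1 2 7)(3 6 4)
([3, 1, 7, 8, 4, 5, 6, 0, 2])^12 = (0 8 7 3 2)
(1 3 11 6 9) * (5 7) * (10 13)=(1 3 11 6 9)(5 7)(10 13)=[0, 3, 2, 11, 4, 7, 9, 5, 8, 1, 13, 6, 12, 10]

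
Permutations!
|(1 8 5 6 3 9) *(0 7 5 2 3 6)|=|(0 7 5)(1 8 2 3 9)|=15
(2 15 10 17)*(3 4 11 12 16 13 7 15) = (2 3 4 11 12 16 13 7 15 10 17) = [0, 1, 3, 4, 11, 5, 6, 15, 8, 9, 17, 12, 16, 7, 14, 10, 13, 2]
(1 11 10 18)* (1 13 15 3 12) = (1 11 10 18 13 15 3 12) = [0, 11, 2, 12, 4, 5, 6, 7, 8, 9, 18, 10, 1, 15, 14, 3, 16, 17, 13]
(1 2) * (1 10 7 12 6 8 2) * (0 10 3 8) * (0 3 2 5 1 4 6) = (0 10 7 12)(1 4 6 3 8 5) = [10, 4, 2, 8, 6, 1, 3, 12, 5, 9, 7, 11, 0]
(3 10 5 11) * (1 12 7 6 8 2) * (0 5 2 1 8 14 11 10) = (0 5 10 2 8 1 12 7 6 14 11 3) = [5, 12, 8, 0, 4, 10, 14, 6, 1, 9, 2, 3, 7, 13, 11]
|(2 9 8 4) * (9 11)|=|(2 11 9 8 4)|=5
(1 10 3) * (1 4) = (1 10 3 4) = [0, 10, 2, 4, 1, 5, 6, 7, 8, 9, 3]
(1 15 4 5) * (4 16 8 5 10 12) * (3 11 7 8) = (1 15 16 3 11 7 8 5)(4 10 12) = [0, 15, 2, 11, 10, 1, 6, 8, 5, 9, 12, 7, 4, 13, 14, 16, 3]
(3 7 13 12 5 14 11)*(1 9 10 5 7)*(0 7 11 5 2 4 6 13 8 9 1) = (0 7 8 9 10 2 4 6 13 12 11 3)(5 14) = [7, 1, 4, 0, 6, 14, 13, 8, 9, 10, 2, 3, 11, 12, 5]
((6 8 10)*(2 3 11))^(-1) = (2 11 3)(6 10 8)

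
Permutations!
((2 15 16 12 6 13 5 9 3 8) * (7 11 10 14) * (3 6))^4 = ((2 15 16 12 3 8)(5 9 6 13)(7 11 10 14))^4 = (2 3 16)(8 12 15)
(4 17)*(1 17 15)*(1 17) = (4 15 17) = [0, 1, 2, 3, 15, 5, 6, 7, 8, 9, 10, 11, 12, 13, 14, 17, 16, 4]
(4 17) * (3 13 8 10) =[0, 1, 2, 13, 17, 5, 6, 7, 10, 9, 3, 11, 12, 8, 14, 15, 16, 4] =(3 13 8 10)(4 17)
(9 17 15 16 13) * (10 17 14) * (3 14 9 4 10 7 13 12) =(3 14 7 13 4 10 17 15 16 12) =[0, 1, 2, 14, 10, 5, 6, 13, 8, 9, 17, 11, 3, 4, 7, 16, 12, 15]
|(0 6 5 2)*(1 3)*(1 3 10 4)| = 12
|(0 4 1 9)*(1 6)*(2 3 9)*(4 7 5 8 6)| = 9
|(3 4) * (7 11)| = |(3 4)(7 11)| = 2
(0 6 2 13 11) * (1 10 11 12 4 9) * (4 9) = (0 6 2 13 12 9 1 10 11) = [6, 10, 13, 3, 4, 5, 2, 7, 8, 1, 11, 0, 9, 12]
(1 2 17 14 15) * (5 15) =(1 2 17 14 5 15) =[0, 2, 17, 3, 4, 15, 6, 7, 8, 9, 10, 11, 12, 13, 5, 1, 16, 14]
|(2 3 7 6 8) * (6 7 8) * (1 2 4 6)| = |(1 2 3 8 4 6)| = 6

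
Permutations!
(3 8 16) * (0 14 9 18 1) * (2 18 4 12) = (0 14 9 4 12 2 18 1)(3 8 16) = [14, 0, 18, 8, 12, 5, 6, 7, 16, 4, 10, 11, 2, 13, 9, 15, 3, 17, 1]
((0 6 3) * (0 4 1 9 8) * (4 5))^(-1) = (0 8 9 1 4 5 3 6)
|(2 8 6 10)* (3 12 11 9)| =4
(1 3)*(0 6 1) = (0 6 1 3) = [6, 3, 2, 0, 4, 5, 1]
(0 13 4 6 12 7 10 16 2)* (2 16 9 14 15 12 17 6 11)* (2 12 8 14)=(0 13 4 11 12 7 10 9 2)(6 17)(8 14 15)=[13, 1, 0, 3, 11, 5, 17, 10, 14, 2, 9, 12, 7, 4, 15, 8, 16, 6]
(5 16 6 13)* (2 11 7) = (2 11 7)(5 16 6 13) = [0, 1, 11, 3, 4, 16, 13, 2, 8, 9, 10, 7, 12, 5, 14, 15, 6]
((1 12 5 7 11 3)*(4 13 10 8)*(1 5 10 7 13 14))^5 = (1 14 4 8 10 12)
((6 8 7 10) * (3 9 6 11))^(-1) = (3 11 10 7 8 6 9)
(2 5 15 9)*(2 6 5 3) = [0, 1, 3, 2, 4, 15, 5, 7, 8, 6, 10, 11, 12, 13, 14, 9] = (2 3)(5 15 9 6)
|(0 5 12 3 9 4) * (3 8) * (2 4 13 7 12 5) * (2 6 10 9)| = |(0 6 10 9 13 7 12 8 3 2 4)| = 11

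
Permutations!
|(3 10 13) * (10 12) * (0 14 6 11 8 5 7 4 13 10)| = |(0 14 6 11 8 5 7 4 13 3 12)| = 11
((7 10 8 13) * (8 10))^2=(7 13 8)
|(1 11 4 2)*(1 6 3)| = |(1 11 4 2 6 3)| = 6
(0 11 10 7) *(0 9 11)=(7 9 11 10)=[0, 1, 2, 3, 4, 5, 6, 9, 8, 11, 7, 10]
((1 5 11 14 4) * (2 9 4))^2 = (1 11 2 4 5 14 9)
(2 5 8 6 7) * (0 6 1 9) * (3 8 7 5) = (0 6 5 7 2 3 8 1 9) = [6, 9, 3, 8, 4, 7, 5, 2, 1, 0]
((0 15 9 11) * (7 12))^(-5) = ((0 15 9 11)(7 12))^(-5) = (0 11 9 15)(7 12)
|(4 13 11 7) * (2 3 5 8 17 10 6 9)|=8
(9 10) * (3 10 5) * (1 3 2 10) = (1 3)(2 10 9 5) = [0, 3, 10, 1, 4, 2, 6, 7, 8, 5, 9]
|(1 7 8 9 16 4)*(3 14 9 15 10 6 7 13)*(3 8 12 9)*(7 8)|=28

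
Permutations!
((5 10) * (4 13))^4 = (13)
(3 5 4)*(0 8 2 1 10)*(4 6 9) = (0 8 2 1 10)(3 5 6 9 4) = [8, 10, 1, 5, 3, 6, 9, 7, 2, 4, 0]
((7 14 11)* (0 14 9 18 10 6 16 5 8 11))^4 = ((0 14)(5 8 11 7 9 18 10 6 16))^4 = (5 9 16 7 6 11 10 8 18)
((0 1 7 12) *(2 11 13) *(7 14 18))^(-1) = (0 12 7 18 14 1)(2 13 11)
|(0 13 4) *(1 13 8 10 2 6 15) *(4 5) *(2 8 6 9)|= 14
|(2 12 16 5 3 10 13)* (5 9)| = |(2 12 16 9 5 3 10 13)| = 8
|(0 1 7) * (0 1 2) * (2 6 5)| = 4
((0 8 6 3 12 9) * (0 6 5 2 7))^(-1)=(0 7 2 5 8)(3 6 9 12)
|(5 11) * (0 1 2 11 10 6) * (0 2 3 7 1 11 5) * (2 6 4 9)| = |(0 11)(1 3 7)(2 5 10 4 9)| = 30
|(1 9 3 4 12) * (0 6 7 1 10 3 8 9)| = |(0 6 7 1)(3 4 12 10)(8 9)| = 4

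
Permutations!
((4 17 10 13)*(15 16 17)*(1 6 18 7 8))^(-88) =(1 18 8 6 7)(4 16 10)(13 15 17)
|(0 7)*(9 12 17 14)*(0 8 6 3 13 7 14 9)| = |(0 14)(3 13 7 8 6)(9 12 17)| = 30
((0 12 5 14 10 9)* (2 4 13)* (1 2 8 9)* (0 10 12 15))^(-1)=((0 15)(1 2 4 13 8 9 10)(5 14 12))^(-1)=(0 15)(1 10 9 8 13 4 2)(5 12 14)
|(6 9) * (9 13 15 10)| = 5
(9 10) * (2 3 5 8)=(2 3 5 8)(9 10)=[0, 1, 3, 5, 4, 8, 6, 7, 2, 10, 9]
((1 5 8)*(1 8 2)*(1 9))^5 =(1 5 2 9)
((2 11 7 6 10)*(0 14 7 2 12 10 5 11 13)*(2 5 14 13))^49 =((0 13)(5 11)(6 14 7)(10 12))^49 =(0 13)(5 11)(6 14 7)(10 12)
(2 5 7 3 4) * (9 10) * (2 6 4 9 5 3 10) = [0, 1, 3, 9, 6, 7, 4, 10, 8, 2, 5] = (2 3 9)(4 6)(5 7 10)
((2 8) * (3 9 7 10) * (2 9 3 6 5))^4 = ((2 8 9 7 10 6 5))^4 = (2 10 8 6 9 5 7)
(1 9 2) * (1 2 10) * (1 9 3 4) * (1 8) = [0, 3, 2, 4, 8, 5, 6, 7, 1, 10, 9] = (1 3 4 8)(9 10)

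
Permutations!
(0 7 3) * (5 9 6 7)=(0 5 9 6 7 3)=[5, 1, 2, 0, 4, 9, 7, 3, 8, 6]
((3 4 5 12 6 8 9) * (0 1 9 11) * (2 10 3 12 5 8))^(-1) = (0 11 8 4 3 10 2 6 12 9 1)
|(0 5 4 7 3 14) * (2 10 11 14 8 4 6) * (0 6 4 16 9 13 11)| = 14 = |(0 5 4 7 3 8 16 9 13 11 14 6 2 10)|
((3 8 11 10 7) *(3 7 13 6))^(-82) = ((3 8 11 10 13 6))^(-82) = (3 11 13)(6 8 10)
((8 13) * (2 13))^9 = (13)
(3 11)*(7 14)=(3 11)(7 14)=[0, 1, 2, 11, 4, 5, 6, 14, 8, 9, 10, 3, 12, 13, 7]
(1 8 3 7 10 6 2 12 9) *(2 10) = (1 8 3 7 2 12 9)(6 10) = [0, 8, 12, 7, 4, 5, 10, 2, 3, 1, 6, 11, 9]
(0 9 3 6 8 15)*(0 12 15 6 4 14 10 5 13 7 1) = (0 9 3 4 14 10 5 13 7 1)(6 8)(12 15) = [9, 0, 2, 4, 14, 13, 8, 1, 6, 3, 5, 11, 15, 7, 10, 12]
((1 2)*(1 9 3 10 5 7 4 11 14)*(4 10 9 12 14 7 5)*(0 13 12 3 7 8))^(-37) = (0 12 1 3 7 4 8 13 14 2 9 10 11)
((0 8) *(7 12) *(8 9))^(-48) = ((0 9 8)(7 12))^(-48) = (12)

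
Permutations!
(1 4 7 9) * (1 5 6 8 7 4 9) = (1 9 5 6 8 7) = [0, 9, 2, 3, 4, 6, 8, 1, 7, 5]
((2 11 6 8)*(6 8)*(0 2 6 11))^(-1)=((0 2)(6 11 8))^(-1)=(0 2)(6 8 11)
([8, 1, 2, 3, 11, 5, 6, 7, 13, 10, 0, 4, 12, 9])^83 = (0 9 8 10 13)(4 11)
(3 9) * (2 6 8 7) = (2 6 8 7)(3 9) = [0, 1, 6, 9, 4, 5, 8, 2, 7, 3]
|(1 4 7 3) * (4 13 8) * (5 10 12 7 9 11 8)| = 28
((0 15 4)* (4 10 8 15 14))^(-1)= (0 4 14)(8 10 15)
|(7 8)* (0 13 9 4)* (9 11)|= 10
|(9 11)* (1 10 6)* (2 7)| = |(1 10 6)(2 7)(9 11)| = 6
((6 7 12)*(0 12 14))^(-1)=((0 12 6 7 14))^(-1)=(0 14 7 6 12)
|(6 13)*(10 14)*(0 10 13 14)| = |(0 10)(6 14 13)| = 6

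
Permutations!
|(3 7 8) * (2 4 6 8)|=|(2 4 6 8 3 7)|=6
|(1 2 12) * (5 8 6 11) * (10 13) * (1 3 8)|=8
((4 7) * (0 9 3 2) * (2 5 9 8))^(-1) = (0 2 8)(3 9 5)(4 7)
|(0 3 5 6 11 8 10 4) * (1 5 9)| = |(0 3 9 1 5 6 11 8 10 4)| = 10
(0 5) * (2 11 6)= [5, 1, 11, 3, 4, 0, 2, 7, 8, 9, 10, 6]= (0 5)(2 11 6)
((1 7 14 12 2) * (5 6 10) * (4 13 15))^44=((1 7 14 12 2)(4 13 15)(5 6 10))^44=(1 2 12 14 7)(4 15 13)(5 10 6)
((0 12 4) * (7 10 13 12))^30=((0 7 10 13 12 4))^30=(13)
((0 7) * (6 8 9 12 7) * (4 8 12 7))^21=(12)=((0 6 12 4 8 9 7))^21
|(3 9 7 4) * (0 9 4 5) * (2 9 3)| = |(0 3 4 2 9 7 5)| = 7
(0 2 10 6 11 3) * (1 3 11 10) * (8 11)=(0 2 1 3)(6 10)(8 11)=[2, 3, 1, 0, 4, 5, 10, 7, 11, 9, 6, 8]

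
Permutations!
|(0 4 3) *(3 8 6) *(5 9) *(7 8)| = 6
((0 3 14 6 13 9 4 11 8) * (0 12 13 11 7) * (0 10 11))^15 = (0 6 14 3)(4 9 13 12 8 11 10 7)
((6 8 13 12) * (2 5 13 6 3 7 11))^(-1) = ((2 5 13 12 3 7 11)(6 8))^(-1) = (2 11 7 3 12 13 5)(6 8)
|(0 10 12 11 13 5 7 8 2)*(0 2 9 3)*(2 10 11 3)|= |(0 11 13 5 7 8 9 2 10 12 3)|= 11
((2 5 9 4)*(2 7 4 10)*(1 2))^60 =((1 2 5 9 10)(4 7))^60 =(10)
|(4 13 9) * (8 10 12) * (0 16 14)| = 3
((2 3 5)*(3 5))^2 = ((2 5))^2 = (5)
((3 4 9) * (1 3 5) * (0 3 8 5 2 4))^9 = (9)(0 3)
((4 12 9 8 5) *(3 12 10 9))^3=(3 12)(4 8 10 5 9)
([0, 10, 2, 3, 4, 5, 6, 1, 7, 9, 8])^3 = [0, 7, 2, 3, 4, 5, 6, 8, 10, 9, 1]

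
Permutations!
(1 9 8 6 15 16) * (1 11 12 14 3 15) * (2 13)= (1 9 8 6)(2 13)(3 15 16 11 12 14)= [0, 9, 13, 15, 4, 5, 1, 7, 6, 8, 10, 12, 14, 2, 3, 16, 11]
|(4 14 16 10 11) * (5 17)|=|(4 14 16 10 11)(5 17)|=10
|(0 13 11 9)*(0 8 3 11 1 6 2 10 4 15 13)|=28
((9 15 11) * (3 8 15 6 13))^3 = ((3 8 15 11 9 6 13))^3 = (3 11 13 15 6 8 9)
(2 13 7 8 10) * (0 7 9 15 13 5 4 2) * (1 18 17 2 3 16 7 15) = (0 15 13 9 1 18 17 2 5 4 3 16 7 8 10) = [15, 18, 5, 16, 3, 4, 6, 8, 10, 1, 0, 11, 12, 9, 14, 13, 7, 2, 17]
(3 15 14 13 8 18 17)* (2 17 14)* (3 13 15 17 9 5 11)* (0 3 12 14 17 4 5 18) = (0 3 4 5 11 12 14 15 2 9 18 17 13 8) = [3, 1, 9, 4, 5, 11, 6, 7, 0, 18, 10, 12, 14, 8, 15, 2, 16, 13, 17]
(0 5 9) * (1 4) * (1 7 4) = (0 5 9)(4 7) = [5, 1, 2, 3, 7, 9, 6, 4, 8, 0]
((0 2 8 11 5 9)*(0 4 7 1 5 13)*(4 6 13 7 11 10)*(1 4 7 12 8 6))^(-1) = (0 13 6 2)(1 9 5)(4 7 10 8 12 11)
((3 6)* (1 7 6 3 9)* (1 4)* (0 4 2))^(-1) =((0 4 1 7 6 9 2))^(-1) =(0 2 9 6 7 1 4)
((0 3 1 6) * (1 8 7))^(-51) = (0 7)(1 3)(6 8)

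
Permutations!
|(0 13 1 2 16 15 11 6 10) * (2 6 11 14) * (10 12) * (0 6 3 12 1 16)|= 30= |(0 13 16 15 14 2)(1 3 12 10 6)|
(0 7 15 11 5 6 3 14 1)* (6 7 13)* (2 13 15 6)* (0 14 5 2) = [15, 14, 13, 5, 4, 7, 3, 6, 8, 9, 10, 2, 12, 0, 1, 11] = (0 15 11 2 13)(1 14)(3 5 7 6)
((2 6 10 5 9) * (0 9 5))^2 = (0 2 10 9 6)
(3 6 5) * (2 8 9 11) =(2 8 9 11)(3 6 5) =[0, 1, 8, 6, 4, 3, 5, 7, 9, 11, 10, 2]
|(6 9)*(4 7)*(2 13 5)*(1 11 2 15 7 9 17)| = |(1 11 2 13 5 15 7 4 9 6 17)| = 11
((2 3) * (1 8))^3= (1 8)(2 3)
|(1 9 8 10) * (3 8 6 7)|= |(1 9 6 7 3 8 10)|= 7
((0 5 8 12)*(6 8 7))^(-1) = ((0 5 7 6 8 12))^(-1) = (0 12 8 6 7 5)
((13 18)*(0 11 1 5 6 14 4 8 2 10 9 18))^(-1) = ((0 11 1 5 6 14 4 8 2 10 9 18 13))^(-1) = (0 13 18 9 10 2 8 4 14 6 5 1 11)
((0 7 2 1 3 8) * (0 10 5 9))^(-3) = ((0 7 2 1 3 8 10 5 9))^(-3) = (0 10 1)(2 9 8)(3 7 5)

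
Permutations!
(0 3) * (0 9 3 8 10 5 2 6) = (0 8 10 5 2 6)(3 9) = [8, 1, 6, 9, 4, 2, 0, 7, 10, 3, 5]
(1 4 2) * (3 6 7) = (1 4 2)(3 6 7) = [0, 4, 1, 6, 2, 5, 7, 3]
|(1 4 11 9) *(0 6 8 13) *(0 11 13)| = |(0 6 8)(1 4 13 11 9)| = 15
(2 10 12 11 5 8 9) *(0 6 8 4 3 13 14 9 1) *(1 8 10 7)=[6, 0, 7, 13, 3, 4, 10, 1, 8, 2, 12, 5, 11, 14, 9]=(0 6 10 12 11 5 4 3 13 14 9 2 7 1)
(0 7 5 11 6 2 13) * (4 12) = (0 7 5 11 6 2 13)(4 12) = [7, 1, 13, 3, 12, 11, 2, 5, 8, 9, 10, 6, 4, 0]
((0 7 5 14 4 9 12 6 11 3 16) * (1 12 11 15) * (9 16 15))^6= ((0 7 5 14 4 16)(1 12 6 9 11 3 15))^6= (16)(1 15 3 11 9 6 12)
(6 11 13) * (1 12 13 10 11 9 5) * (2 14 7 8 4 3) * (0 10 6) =(0 10 11 6 9 5 1 12 13)(2 14 7 8 4 3) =[10, 12, 14, 2, 3, 1, 9, 8, 4, 5, 11, 6, 13, 0, 7]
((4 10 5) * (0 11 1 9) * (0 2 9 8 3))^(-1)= (0 3 8 1 11)(2 9)(4 5 10)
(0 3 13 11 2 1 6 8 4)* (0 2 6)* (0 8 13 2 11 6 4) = (0 3 2 1 8)(4 11)(6 13) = [3, 8, 1, 2, 11, 5, 13, 7, 0, 9, 10, 4, 12, 6]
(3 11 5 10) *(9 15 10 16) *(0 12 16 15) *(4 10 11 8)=(0 12 16 9)(3 8 4 10)(5 15 11)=[12, 1, 2, 8, 10, 15, 6, 7, 4, 0, 3, 5, 16, 13, 14, 11, 9]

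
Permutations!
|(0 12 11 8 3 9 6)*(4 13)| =14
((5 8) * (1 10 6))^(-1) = ((1 10 6)(5 8))^(-1) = (1 6 10)(5 8)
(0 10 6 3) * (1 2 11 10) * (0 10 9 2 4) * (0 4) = [1, 0, 11, 10, 4, 5, 3, 7, 8, 2, 6, 9] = (0 1)(2 11 9)(3 10 6)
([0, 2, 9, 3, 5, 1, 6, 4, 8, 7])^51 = (1 7)(2 4)(5 9)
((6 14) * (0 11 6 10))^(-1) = ((0 11 6 14 10))^(-1) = (0 10 14 6 11)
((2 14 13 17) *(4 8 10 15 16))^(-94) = (2 13)(4 8 10 15 16)(14 17)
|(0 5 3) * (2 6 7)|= 3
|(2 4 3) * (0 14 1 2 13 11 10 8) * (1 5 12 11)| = 35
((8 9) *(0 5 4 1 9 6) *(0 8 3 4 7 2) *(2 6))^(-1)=((0 5 7 6 8 2)(1 9 3 4))^(-1)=(0 2 8 6 7 5)(1 4 3 9)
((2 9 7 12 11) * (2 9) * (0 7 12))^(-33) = ((0 7)(9 12 11))^(-33) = (12)(0 7)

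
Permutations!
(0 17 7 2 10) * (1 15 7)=(0 17 1 15 7 2 10)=[17, 15, 10, 3, 4, 5, 6, 2, 8, 9, 0, 11, 12, 13, 14, 7, 16, 1]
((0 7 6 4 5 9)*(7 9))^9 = (0 9)(4 5 7 6)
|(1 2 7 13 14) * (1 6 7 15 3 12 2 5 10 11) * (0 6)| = 20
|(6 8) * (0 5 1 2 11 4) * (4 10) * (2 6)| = 9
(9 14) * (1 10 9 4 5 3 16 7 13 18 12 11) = (1 10 9 14 4 5 3 16 7 13 18 12 11) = [0, 10, 2, 16, 5, 3, 6, 13, 8, 14, 9, 1, 11, 18, 4, 15, 7, 17, 12]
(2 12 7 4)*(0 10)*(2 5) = (0 10)(2 12 7 4 5) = [10, 1, 12, 3, 5, 2, 6, 4, 8, 9, 0, 11, 7]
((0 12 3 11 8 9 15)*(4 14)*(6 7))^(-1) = (0 15 9 8 11 3 12)(4 14)(6 7)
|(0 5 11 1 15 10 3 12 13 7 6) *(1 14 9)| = 13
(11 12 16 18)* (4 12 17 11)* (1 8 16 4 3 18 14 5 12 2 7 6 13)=[0, 8, 7, 18, 2, 12, 13, 6, 16, 9, 10, 17, 4, 1, 5, 15, 14, 11, 3]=(1 8 16 14 5 12 4 2 7 6 13)(3 18)(11 17)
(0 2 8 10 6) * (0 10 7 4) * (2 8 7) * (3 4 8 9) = (0 9 3 4)(2 7 8)(6 10) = [9, 1, 7, 4, 0, 5, 10, 8, 2, 3, 6]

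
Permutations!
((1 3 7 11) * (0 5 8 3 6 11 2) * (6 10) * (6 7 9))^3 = ((0 5 8 3 9 6 11 1 10 7 2))^3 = (0 3 11 7 5 9 1 2 8 6 10)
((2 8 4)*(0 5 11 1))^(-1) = ((0 5 11 1)(2 8 4))^(-1) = (0 1 11 5)(2 4 8)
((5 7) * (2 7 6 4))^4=((2 7 5 6 4))^4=(2 4 6 5 7)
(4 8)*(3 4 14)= [0, 1, 2, 4, 8, 5, 6, 7, 14, 9, 10, 11, 12, 13, 3]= (3 4 8 14)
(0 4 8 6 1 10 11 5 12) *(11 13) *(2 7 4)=[2, 10, 7, 3, 8, 12, 1, 4, 6, 9, 13, 5, 0, 11]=(0 2 7 4 8 6 1 10 13 11 5 12)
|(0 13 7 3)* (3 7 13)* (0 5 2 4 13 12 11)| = 8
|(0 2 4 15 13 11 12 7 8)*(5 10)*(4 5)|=11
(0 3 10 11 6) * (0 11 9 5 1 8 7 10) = (0 3)(1 8 7 10 9 5)(6 11) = [3, 8, 2, 0, 4, 1, 11, 10, 7, 5, 9, 6]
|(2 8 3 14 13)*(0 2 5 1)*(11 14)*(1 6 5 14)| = |(0 2 8 3 11 1)(5 6)(13 14)| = 6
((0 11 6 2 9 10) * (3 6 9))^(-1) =(0 10 9 11)(2 6 3)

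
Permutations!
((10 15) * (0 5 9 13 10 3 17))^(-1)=(0 17 3 15 10 13 9 5)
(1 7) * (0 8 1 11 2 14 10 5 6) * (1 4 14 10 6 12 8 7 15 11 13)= (0 7 13 1 15 11 2 10 5 12 8 4 14 6)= [7, 15, 10, 3, 14, 12, 0, 13, 4, 9, 5, 2, 8, 1, 6, 11]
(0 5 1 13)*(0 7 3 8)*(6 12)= [5, 13, 2, 8, 4, 1, 12, 3, 0, 9, 10, 11, 6, 7]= (0 5 1 13 7 3 8)(6 12)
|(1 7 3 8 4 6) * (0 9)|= 6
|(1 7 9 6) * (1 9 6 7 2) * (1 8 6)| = 6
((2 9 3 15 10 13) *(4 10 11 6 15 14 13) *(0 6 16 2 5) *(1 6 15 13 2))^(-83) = (0 6 11 5 1 15 13 16)(2 9 3 14)(4 10)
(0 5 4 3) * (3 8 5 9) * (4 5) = (0 9 3)(4 8) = [9, 1, 2, 0, 8, 5, 6, 7, 4, 3]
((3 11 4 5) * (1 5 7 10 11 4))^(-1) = (1 11 10 7 4 3 5)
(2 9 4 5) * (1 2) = [0, 2, 9, 3, 5, 1, 6, 7, 8, 4] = (1 2 9 4 5)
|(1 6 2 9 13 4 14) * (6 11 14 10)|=6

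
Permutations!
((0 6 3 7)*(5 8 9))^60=((0 6 3 7)(5 8 9))^60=(9)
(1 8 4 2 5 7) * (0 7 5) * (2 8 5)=(0 7 1 5 2)(4 8)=[7, 5, 0, 3, 8, 2, 6, 1, 4]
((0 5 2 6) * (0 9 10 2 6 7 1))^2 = ((0 5 6 9 10 2 7 1))^2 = (0 6 10 7)(1 5 9 2)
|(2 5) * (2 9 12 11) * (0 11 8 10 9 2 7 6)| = 4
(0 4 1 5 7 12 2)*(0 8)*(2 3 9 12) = (0 4 1 5 7 2 8)(3 9 12) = [4, 5, 8, 9, 1, 7, 6, 2, 0, 12, 10, 11, 3]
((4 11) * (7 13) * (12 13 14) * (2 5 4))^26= ((2 5 4 11)(7 14 12 13))^26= (2 4)(5 11)(7 12)(13 14)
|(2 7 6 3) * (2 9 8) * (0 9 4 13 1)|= 10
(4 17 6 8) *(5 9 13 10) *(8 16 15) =(4 17 6 16 15 8)(5 9 13 10) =[0, 1, 2, 3, 17, 9, 16, 7, 4, 13, 5, 11, 12, 10, 14, 8, 15, 6]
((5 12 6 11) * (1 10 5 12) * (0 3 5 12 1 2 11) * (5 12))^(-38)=(0 12)(1 5 11 10 2)(3 6)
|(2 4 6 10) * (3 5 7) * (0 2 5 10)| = |(0 2 4 6)(3 10 5 7)| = 4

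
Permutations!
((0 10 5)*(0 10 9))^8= ((0 9)(5 10))^8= (10)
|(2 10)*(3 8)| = |(2 10)(3 8)| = 2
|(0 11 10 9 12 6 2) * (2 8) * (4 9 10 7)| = |(0 11 7 4 9 12 6 8 2)| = 9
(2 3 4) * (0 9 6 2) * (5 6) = (0 9 5 6 2 3 4) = [9, 1, 3, 4, 0, 6, 2, 7, 8, 5]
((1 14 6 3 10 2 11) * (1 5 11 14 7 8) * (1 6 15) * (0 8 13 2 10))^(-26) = (0 6)(1 14 13)(2 7 15)(3 8)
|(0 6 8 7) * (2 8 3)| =6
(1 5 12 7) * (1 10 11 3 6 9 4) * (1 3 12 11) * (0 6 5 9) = (0 6)(1 9 4 3 5 11 12 7 10) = [6, 9, 2, 5, 3, 11, 0, 10, 8, 4, 1, 12, 7]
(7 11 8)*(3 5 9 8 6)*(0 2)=(0 2)(3 5 9 8 7 11 6)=[2, 1, 0, 5, 4, 9, 3, 11, 7, 8, 10, 6]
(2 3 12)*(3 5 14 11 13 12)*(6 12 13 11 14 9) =[0, 1, 5, 3, 4, 9, 12, 7, 8, 6, 10, 11, 2, 13, 14] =(14)(2 5 9 6 12)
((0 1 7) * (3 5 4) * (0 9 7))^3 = ((0 1)(3 5 4)(7 9))^3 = (0 1)(7 9)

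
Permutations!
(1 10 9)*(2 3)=(1 10 9)(2 3)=[0, 10, 3, 2, 4, 5, 6, 7, 8, 1, 9]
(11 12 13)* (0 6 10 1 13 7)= (0 6 10 1 13 11 12 7)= [6, 13, 2, 3, 4, 5, 10, 0, 8, 9, 1, 12, 7, 11]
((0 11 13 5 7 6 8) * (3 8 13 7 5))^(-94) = ((0 11 7 6 13 3 8))^(-94) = (0 13 11 3 7 8 6)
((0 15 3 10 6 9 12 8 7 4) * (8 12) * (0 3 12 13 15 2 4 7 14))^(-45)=(15)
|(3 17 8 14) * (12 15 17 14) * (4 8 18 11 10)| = |(3 14)(4 8 12 15 17 18 11 10)| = 8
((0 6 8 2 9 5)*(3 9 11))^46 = (0 9 11 8)(2 6 5 3)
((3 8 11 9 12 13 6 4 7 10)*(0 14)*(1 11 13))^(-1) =((0 14)(1 11 9 12)(3 8 13 6 4 7 10))^(-1) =(0 14)(1 12 9 11)(3 10 7 4 6 13 8)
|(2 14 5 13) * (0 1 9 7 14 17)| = 9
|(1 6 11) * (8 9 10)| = 3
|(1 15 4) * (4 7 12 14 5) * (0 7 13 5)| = |(0 7 12 14)(1 15 13 5 4)| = 20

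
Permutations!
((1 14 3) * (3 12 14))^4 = ((1 3)(12 14))^4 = (14)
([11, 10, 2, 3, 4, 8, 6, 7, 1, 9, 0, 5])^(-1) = (0 10 1 8 5 11)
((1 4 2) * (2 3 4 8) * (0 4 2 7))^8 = (0 4 3 2 1 8 7)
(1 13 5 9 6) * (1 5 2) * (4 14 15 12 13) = [0, 4, 1, 3, 14, 9, 5, 7, 8, 6, 10, 11, 13, 2, 15, 12] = (1 4 14 15 12 13 2)(5 9 6)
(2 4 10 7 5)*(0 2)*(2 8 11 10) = (0 8 11 10 7 5)(2 4) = [8, 1, 4, 3, 2, 0, 6, 5, 11, 9, 7, 10]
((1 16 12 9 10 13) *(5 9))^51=(1 12 9 13 16 5 10)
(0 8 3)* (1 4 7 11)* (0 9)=(0 8 3 9)(1 4 7 11)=[8, 4, 2, 9, 7, 5, 6, 11, 3, 0, 10, 1]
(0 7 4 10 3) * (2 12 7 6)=(0 6 2 12 7 4 10 3)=[6, 1, 12, 0, 10, 5, 2, 4, 8, 9, 3, 11, 7]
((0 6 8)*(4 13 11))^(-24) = (13)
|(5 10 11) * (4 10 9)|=5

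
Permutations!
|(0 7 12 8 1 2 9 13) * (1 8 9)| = 10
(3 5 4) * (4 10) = (3 5 10 4) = [0, 1, 2, 5, 3, 10, 6, 7, 8, 9, 4]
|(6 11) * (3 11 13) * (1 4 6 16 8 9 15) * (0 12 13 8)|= 6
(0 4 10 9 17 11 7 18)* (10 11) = [4, 1, 2, 3, 11, 5, 6, 18, 8, 17, 9, 7, 12, 13, 14, 15, 16, 10, 0] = (0 4 11 7 18)(9 17 10)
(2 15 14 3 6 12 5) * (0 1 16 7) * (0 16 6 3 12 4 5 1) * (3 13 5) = (1 6 4 3 13 5 2 15 14 12)(7 16) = [0, 6, 15, 13, 3, 2, 4, 16, 8, 9, 10, 11, 1, 5, 12, 14, 7]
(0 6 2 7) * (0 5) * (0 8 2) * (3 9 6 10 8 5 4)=(0 10 8 2 7 4 3 9 6)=[10, 1, 7, 9, 3, 5, 0, 4, 2, 6, 8]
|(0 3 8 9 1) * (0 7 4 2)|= 8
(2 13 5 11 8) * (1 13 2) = (1 13 5 11 8) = [0, 13, 2, 3, 4, 11, 6, 7, 1, 9, 10, 8, 12, 5]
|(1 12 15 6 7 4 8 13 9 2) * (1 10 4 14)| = 6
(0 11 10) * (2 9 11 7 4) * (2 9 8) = (0 7 4 9 11 10)(2 8) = [7, 1, 8, 3, 9, 5, 6, 4, 2, 11, 0, 10]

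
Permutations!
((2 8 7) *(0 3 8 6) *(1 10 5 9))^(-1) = (0 6 2 7 8 3)(1 9 5 10)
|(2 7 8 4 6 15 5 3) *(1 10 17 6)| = 11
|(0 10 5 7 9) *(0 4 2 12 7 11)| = |(0 10 5 11)(2 12 7 9 4)| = 20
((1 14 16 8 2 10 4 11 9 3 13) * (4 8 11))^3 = ((1 14 16 11 9 3 13)(2 10 8))^3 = (1 11 13 16 3 14 9)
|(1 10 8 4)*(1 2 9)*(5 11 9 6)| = |(1 10 8 4 2 6 5 11 9)| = 9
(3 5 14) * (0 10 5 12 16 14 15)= [10, 1, 2, 12, 4, 15, 6, 7, 8, 9, 5, 11, 16, 13, 3, 0, 14]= (0 10 5 15)(3 12 16 14)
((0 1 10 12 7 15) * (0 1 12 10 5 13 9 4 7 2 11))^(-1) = ((0 12 2 11)(1 5 13 9 4 7 15))^(-1) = (0 11 2 12)(1 15 7 4 9 13 5)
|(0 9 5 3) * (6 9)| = 5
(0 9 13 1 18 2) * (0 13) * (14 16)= (0 9)(1 18 2 13)(14 16)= [9, 18, 13, 3, 4, 5, 6, 7, 8, 0, 10, 11, 12, 1, 16, 15, 14, 17, 2]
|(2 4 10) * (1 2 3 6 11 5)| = |(1 2 4 10 3 6 11 5)| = 8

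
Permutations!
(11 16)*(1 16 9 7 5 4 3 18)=(1 16 11 9 7 5 4 3 18)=[0, 16, 2, 18, 3, 4, 6, 5, 8, 7, 10, 9, 12, 13, 14, 15, 11, 17, 1]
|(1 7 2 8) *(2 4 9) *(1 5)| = 7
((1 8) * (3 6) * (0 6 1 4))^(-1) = ((0 6 3 1 8 4))^(-1) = (0 4 8 1 3 6)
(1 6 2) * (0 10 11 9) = (0 10 11 9)(1 6 2) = [10, 6, 1, 3, 4, 5, 2, 7, 8, 0, 11, 9]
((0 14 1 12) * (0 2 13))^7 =(0 14 1 12 2 13)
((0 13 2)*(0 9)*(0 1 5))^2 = (0 2 1)(5 13 9)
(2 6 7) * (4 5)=(2 6 7)(4 5)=[0, 1, 6, 3, 5, 4, 7, 2]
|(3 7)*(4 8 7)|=|(3 4 8 7)|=4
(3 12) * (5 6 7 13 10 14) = (3 12)(5 6 7 13 10 14) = [0, 1, 2, 12, 4, 6, 7, 13, 8, 9, 14, 11, 3, 10, 5]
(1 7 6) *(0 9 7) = [9, 0, 2, 3, 4, 5, 1, 6, 8, 7] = (0 9 7 6 1)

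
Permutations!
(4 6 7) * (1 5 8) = (1 5 8)(4 6 7) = [0, 5, 2, 3, 6, 8, 7, 4, 1]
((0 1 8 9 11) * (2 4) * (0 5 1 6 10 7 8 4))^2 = (0 10 8 11 1 2 6 7 9 5 4)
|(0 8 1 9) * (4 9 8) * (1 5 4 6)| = 7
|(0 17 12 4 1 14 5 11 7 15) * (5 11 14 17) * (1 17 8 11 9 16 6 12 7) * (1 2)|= |(0 5 14 9 16 6 12 4 17 7 15)(1 8 11 2)|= 44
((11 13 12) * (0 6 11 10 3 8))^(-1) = (0 8 3 10 12 13 11 6)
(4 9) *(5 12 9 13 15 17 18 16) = (4 13 15 17 18 16 5 12 9) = [0, 1, 2, 3, 13, 12, 6, 7, 8, 4, 10, 11, 9, 15, 14, 17, 5, 18, 16]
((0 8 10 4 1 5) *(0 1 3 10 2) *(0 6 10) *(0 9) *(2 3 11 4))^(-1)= ((0 8 3 9)(1 5)(2 6 10)(4 11))^(-1)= (0 9 3 8)(1 5)(2 10 6)(4 11)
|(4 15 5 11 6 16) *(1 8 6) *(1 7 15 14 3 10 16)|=|(1 8 6)(3 10 16 4 14)(5 11 7 15)|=60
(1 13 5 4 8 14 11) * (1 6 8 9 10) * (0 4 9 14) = (0 4 14 11 6 8)(1 13 5 9 10) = [4, 13, 2, 3, 14, 9, 8, 7, 0, 10, 1, 6, 12, 5, 11]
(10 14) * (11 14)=[0, 1, 2, 3, 4, 5, 6, 7, 8, 9, 11, 14, 12, 13, 10]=(10 11 14)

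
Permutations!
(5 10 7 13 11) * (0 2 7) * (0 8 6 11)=(0 2 7 13)(5 10 8 6 11)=[2, 1, 7, 3, 4, 10, 11, 13, 6, 9, 8, 5, 12, 0]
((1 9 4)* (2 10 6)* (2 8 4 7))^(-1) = ((1 9 7 2 10 6 8 4))^(-1) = (1 4 8 6 10 2 7 9)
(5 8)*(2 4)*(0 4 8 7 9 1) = (0 4 2 8 5 7 9 1) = [4, 0, 8, 3, 2, 7, 6, 9, 5, 1]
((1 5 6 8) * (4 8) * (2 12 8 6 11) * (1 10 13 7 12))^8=(7 10 12 13 8)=((1 5 11 2)(4 6)(7 12 8 10 13))^8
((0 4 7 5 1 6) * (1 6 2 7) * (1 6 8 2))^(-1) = ((0 4 6)(2 7 5 8))^(-1) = (0 6 4)(2 8 5 7)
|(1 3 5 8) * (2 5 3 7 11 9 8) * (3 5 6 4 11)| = 10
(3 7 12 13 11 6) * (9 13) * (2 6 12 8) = (2 6 3 7 8)(9 13 11 12) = [0, 1, 6, 7, 4, 5, 3, 8, 2, 13, 10, 12, 9, 11]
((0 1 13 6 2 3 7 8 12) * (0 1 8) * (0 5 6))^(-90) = ((0 8 12 1 13)(2 3 7 5 6))^(-90) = (13)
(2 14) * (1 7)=(1 7)(2 14)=[0, 7, 14, 3, 4, 5, 6, 1, 8, 9, 10, 11, 12, 13, 2]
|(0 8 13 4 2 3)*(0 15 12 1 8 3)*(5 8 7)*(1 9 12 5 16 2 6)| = |(0 3 15 5 8 13 4 6 1 7 16 2)(9 12)| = 12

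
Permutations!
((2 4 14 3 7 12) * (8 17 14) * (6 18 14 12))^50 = (18)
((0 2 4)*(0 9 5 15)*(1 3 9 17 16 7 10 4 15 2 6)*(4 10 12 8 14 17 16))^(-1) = ((0 6 1 3 9 5 2 15)(4 16 7 12 8 14 17))^(-1) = (0 15 2 5 9 3 1 6)(4 17 14 8 12 7 16)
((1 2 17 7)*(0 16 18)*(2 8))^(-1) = (0 18 16)(1 7 17 2 8)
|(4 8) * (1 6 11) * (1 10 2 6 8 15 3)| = 20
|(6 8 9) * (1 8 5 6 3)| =|(1 8 9 3)(5 6)| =4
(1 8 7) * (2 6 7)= (1 8 2 6 7)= [0, 8, 6, 3, 4, 5, 7, 1, 2]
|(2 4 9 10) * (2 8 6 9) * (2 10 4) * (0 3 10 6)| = 12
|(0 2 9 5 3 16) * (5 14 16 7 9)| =8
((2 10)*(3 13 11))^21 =(13)(2 10)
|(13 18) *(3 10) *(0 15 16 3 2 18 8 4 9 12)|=12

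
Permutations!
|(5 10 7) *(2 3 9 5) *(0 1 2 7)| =|(0 1 2 3 9 5 10)| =7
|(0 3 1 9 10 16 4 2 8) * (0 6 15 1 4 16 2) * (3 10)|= 10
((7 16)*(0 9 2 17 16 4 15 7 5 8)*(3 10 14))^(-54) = ((0 9 2 17 16 5 8)(3 10 14)(4 15 7))^(-54) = (0 2 16 8 9 17 5)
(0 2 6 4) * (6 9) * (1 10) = (0 2 9 6 4)(1 10) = [2, 10, 9, 3, 0, 5, 4, 7, 8, 6, 1]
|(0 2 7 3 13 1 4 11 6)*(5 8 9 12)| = |(0 2 7 3 13 1 4 11 6)(5 8 9 12)| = 36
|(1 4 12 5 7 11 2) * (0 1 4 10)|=6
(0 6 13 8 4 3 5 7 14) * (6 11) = (0 11 6 13 8 4 3 5 7 14) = [11, 1, 2, 5, 3, 7, 13, 14, 4, 9, 10, 6, 12, 8, 0]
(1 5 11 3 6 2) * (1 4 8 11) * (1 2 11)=(1 5 2 4 8)(3 6 11)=[0, 5, 4, 6, 8, 2, 11, 7, 1, 9, 10, 3]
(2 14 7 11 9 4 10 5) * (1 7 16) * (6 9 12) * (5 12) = [0, 7, 14, 3, 10, 2, 9, 11, 8, 4, 12, 5, 6, 13, 16, 15, 1] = (1 7 11 5 2 14 16)(4 10 12 6 9)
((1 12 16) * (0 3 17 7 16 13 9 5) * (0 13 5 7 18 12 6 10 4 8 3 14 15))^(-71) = (0 14 15)(1 16 7 9 13 5 12 18 17 3 8 4 10 6)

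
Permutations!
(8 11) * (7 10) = (7 10)(8 11) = [0, 1, 2, 3, 4, 5, 6, 10, 11, 9, 7, 8]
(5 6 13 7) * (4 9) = (4 9)(5 6 13 7) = [0, 1, 2, 3, 9, 6, 13, 5, 8, 4, 10, 11, 12, 7]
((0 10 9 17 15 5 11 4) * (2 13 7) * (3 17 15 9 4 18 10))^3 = ((0 3 17 9 15 5 11 18 10 4)(2 13 7))^3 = (0 9 11 4 17 5 10 3 15 18)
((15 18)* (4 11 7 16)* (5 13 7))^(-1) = (4 16 7 13 5 11)(15 18)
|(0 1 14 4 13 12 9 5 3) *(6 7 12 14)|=|(0 1 6 7 12 9 5 3)(4 13 14)|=24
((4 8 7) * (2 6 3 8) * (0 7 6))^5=(0 7 4 2)(3 6 8)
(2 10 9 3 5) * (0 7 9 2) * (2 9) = (0 7 2 10 9 3 5) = [7, 1, 10, 5, 4, 0, 6, 2, 8, 3, 9]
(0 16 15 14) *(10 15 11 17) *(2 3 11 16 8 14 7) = (0 8 14)(2 3 11 17 10 15 7) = [8, 1, 3, 11, 4, 5, 6, 2, 14, 9, 15, 17, 12, 13, 0, 7, 16, 10]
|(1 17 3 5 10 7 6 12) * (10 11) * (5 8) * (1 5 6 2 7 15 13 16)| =|(1 17 3 8 6 12 5 11 10 15 13 16)(2 7)| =12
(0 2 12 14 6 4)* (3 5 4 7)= [2, 1, 12, 5, 0, 4, 7, 3, 8, 9, 10, 11, 14, 13, 6]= (0 2 12 14 6 7 3 5 4)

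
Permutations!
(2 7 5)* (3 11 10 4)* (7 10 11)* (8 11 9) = (2 10 4 3 7 5)(8 11 9) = [0, 1, 10, 7, 3, 2, 6, 5, 11, 8, 4, 9]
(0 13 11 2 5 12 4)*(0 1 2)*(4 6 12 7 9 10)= (0 13 11)(1 2 5 7 9 10 4)(6 12)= [13, 2, 5, 3, 1, 7, 12, 9, 8, 10, 4, 0, 6, 11]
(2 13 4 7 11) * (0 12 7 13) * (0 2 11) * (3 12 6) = (0 6 3 12 7)(4 13) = [6, 1, 2, 12, 13, 5, 3, 0, 8, 9, 10, 11, 7, 4]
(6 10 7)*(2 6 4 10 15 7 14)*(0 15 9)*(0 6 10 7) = [15, 1, 10, 3, 7, 5, 9, 4, 8, 6, 14, 11, 12, 13, 2, 0] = (0 15)(2 10 14)(4 7)(6 9)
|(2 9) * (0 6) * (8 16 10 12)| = 4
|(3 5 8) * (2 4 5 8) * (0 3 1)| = 12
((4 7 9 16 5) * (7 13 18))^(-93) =(4 16 7 13 5 9 18)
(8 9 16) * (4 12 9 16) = (4 12 9)(8 16) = [0, 1, 2, 3, 12, 5, 6, 7, 16, 4, 10, 11, 9, 13, 14, 15, 8]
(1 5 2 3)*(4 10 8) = (1 5 2 3)(4 10 8) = [0, 5, 3, 1, 10, 2, 6, 7, 4, 9, 8]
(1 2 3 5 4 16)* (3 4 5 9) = (1 2 4 16)(3 9) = [0, 2, 4, 9, 16, 5, 6, 7, 8, 3, 10, 11, 12, 13, 14, 15, 1]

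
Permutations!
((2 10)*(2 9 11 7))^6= (2 10 9 11 7)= ((2 10 9 11 7))^6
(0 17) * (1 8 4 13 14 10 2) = (0 17)(1 8 4 13 14 10 2) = [17, 8, 1, 3, 13, 5, 6, 7, 4, 9, 2, 11, 12, 14, 10, 15, 16, 0]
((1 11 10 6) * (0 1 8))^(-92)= (0 6 11)(1 8 10)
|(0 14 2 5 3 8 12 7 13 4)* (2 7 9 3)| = 20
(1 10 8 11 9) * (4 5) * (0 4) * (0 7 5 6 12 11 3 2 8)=(0 4 6 12 11 9 1 10)(2 8 3)(5 7)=[4, 10, 8, 2, 6, 7, 12, 5, 3, 1, 0, 9, 11]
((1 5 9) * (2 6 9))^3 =(1 6 5 9 2)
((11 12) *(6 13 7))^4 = (6 13 7)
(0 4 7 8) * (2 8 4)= [2, 1, 8, 3, 7, 5, 6, 4, 0]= (0 2 8)(4 7)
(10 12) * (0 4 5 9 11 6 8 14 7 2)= [4, 1, 0, 3, 5, 9, 8, 2, 14, 11, 12, 6, 10, 13, 7]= (0 4 5 9 11 6 8 14 7 2)(10 12)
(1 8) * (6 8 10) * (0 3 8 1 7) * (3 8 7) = (0 8 3 7)(1 10 6) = [8, 10, 2, 7, 4, 5, 1, 0, 3, 9, 6]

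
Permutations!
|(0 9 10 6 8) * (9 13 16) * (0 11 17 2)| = 10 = |(0 13 16 9 10 6 8 11 17 2)|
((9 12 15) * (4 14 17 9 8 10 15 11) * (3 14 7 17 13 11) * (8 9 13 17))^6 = ((3 14 17 13 11 4 7 8 10 15 9 12))^6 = (3 7)(4 12)(8 14)(9 11)(10 17)(13 15)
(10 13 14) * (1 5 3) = [0, 5, 2, 1, 4, 3, 6, 7, 8, 9, 13, 11, 12, 14, 10] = (1 5 3)(10 13 14)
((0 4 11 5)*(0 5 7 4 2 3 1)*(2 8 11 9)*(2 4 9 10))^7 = ((0 8 11 7 9 4 10 2 3 1))^7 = (0 2 9 8 3 4 11 1 10 7)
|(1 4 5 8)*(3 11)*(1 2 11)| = 7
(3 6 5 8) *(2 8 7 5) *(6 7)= (2 8 3 7 5 6)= [0, 1, 8, 7, 4, 6, 2, 5, 3]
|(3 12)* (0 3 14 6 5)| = |(0 3 12 14 6 5)| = 6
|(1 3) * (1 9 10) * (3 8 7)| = |(1 8 7 3 9 10)| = 6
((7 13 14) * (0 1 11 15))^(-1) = ((0 1 11 15)(7 13 14))^(-1) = (0 15 11 1)(7 14 13)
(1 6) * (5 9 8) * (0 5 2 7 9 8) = (0 5 8 2 7 9)(1 6) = [5, 6, 7, 3, 4, 8, 1, 9, 2, 0]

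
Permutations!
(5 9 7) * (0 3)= (0 3)(5 9 7)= [3, 1, 2, 0, 4, 9, 6, 5, 8, 7]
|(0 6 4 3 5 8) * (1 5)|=7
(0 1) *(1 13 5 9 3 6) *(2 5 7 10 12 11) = [13, 0, 5, 6, 4, 9, 1, 10, 8, 3, 12, 2, 11, 7] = (0 13 7 10 12 11 2 5 9 3 6 1)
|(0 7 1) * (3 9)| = 6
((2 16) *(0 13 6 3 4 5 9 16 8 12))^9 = ((0 13 6 3 4 5 9 16 2 8 12))^9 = (0 8 16 5 3 13 12 2 9 4 6)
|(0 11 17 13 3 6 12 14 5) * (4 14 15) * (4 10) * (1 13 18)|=|(0 11 17 18 1 13 3 6 12 15 10 4 14 5)|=14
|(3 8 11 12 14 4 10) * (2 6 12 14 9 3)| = 10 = |(2 6 12 9 3 8 11 14 4 10)|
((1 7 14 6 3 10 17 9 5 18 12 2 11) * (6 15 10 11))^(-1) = (1 11 3 6 2 12 18 5 9 17 10 15 14 7)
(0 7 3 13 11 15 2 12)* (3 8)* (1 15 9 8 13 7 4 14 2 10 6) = (0 4 14 2 12)(1 15 10 6)(3 7 13 11 9 8) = [4, 15, 12, 7, 14, 5, 1, 13, 3, 8, 6, 9, 0, 11, 2, 10]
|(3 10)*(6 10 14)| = |(3 14 6 10)| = 4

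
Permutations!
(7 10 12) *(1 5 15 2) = (1 5 15 2)(7 10 12) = [0, 5, 1, 3, 4, 15, 6, 10, 8, 9, 12, 11, 7, 13, 14, 2]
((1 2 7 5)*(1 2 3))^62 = ((1 3)(2 7 5))^62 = (2 5 7)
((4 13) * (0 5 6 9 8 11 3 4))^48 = (0 9 3)(4 5 8)(6 11 13) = ((0 5 6 9 8 11 3 4 13))^48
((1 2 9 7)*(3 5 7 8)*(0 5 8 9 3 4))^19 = (9)(0 1 8 5 2 4 7 3)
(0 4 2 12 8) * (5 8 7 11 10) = (0 4 2 12 7 11 10 5 8) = [4, 1, 12, 3, 2, 8, 6, 11, 0, 9, 5, 10, 7]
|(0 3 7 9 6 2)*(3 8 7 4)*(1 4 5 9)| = |(0 8 7 1 4 3 5 9 6 2)| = 10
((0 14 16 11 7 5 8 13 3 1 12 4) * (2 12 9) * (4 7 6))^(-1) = (0 4 6 11 16 14)(1 3 13 8 5 7 12 2 9)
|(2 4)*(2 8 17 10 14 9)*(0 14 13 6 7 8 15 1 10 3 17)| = 12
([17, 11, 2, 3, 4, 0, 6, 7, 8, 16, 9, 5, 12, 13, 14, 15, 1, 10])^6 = (0 11 16 10)(1 9 17 5)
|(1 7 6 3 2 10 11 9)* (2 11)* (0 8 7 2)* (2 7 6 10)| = |(0 8 6 3 11 9 1 7 10)| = 9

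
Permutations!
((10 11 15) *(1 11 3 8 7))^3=((1 11 15 10 3 8 7))^3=(1 10 7 15 8 11 3)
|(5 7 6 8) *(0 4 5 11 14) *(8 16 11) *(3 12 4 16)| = 12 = |(0 16 11 14)(3 12 4 5 7 6)|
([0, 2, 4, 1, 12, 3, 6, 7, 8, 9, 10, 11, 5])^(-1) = (1 3 5 12 4 2)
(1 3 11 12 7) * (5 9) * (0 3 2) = (0 3 11 12 7 1 2)(5 9) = [3, 2, 0, 11, 4, 9, 6, 1, 8, 5, 10, 12, 7]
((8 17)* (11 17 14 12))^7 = ((8 14 12 11 17))^7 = (8 12 17 14 11)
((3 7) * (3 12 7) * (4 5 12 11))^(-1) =(4 11 7 12 5)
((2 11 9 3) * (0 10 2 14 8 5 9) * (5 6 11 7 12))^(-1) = (0 11 6 8 14 3 9 5 12 7 2 10)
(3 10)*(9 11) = (3 10)(9 11) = [0, 1, 2, 10, 4, 5, 6, 7, 8, 11, 3, 9]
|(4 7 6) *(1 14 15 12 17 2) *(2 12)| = 12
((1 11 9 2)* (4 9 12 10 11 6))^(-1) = (1 2 9 4 6)(10 12 11)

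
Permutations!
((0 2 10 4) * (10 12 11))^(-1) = (0 4 10 11 12 2) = ((0 2 12 11 10 4))^(-1)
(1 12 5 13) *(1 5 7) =(1 12 7)(5 13) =[0, 12, 2, 3, 4, 13, 6, 1, 8, 9, 10, 11, 7, 5]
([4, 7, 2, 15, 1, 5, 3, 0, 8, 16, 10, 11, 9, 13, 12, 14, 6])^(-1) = (0 7 1 4)(3 6 16 9 12 14 15)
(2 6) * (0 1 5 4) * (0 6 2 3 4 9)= (0 1 5 9)(3 4 6)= [1, 5, 2, 4, 6, 9, 3, 7, 8, 0]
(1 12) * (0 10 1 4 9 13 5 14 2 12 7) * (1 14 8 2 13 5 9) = (0 10 14 13 9 5 8 2 12 4 1 7) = [10, 7, 12, 3, 1, 8, 6, 0, 2, 5, 14, 11, 4, 9, 13]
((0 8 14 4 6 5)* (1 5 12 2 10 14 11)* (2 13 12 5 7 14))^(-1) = (0 5 6 4 14 7 1 11 8)(2 10)(12 13)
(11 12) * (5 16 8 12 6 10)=(5 16 8 12 11 6 10)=[0, 1, 2, 3, 4, 16, 10, 7, 12, 9, 5, 6, 11, 13, 14, 15, 8]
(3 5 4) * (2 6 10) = [0, 1, 6, 5, 3, 4, 10, 7, 8, 9, 2] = (2 6 10)(3 5 4)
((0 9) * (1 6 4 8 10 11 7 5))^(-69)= (0 9)(1 8 7 6 10 5 4 11)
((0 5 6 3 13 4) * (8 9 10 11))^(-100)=(0 6 13)(3 4 5)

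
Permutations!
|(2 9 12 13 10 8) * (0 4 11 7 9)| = |(0 4 11 7 9 12 13 10 8 2)| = 10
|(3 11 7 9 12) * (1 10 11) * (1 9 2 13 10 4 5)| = 15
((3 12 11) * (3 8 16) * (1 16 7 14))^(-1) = (1 14 7 8 11 12 3 16)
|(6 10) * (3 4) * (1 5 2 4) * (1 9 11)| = |(1 5 2 4 3 9 11)(6 10)| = 14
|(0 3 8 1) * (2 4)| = 4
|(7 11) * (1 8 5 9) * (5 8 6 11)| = |(1 6 11 7 5 9)| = 6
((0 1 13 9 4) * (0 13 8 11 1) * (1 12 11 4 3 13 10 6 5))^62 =(1 4 6)(3 9 13)(5 8 10)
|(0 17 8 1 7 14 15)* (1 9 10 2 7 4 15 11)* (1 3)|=13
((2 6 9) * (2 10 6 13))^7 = ((2 13)(6 9 10))^7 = (2 13)(6 9 10)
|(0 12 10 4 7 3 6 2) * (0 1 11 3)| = |(0 12 10 4 7)(1 11 3 6 2)| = 5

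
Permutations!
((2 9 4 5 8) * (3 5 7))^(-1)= (2 8 5 3 7 4 9)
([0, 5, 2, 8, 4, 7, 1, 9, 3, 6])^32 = [0, 7, 2, 3, 4, 9, 5, 6, 8, 1]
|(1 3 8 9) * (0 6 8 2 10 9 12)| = |(0 6 8 12)(1 3 2 10 9)| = 20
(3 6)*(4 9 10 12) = (3 6)(4 9 10 12) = [0, 1, 2, 6, 9, 5, 3, 7, 8, 10, 12, 11, 4]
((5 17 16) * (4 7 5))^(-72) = ((4 7 5 17 16))^(-72) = (4 17 7 16 5)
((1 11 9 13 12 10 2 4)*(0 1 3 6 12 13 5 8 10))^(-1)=(13)(0 12 6 3 4 2 10 8 5 9 11 1)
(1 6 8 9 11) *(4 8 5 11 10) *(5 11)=(1 6 11)(4 8 9 10)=[0, 6, 2, 3, 8, 5, 11, 7, 9, 10, 4, 1]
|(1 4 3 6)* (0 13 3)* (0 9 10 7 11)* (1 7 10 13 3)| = |(0 3 6 7 11)(1 4 9 13)| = 20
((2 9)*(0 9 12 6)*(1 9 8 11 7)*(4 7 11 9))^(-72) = ((0 8 9 2 12 6)(1 4 7))^(-72) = (12)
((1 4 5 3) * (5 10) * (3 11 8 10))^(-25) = ((1 4 3)(5 11 8 10))^(-25) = (1 3 4)(5 10 8 11)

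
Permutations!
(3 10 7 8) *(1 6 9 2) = (1 6 9 2)(3 10 7 8) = [0, 6, 1, 10, 4, 5, 9, 8, 3, 2, 7]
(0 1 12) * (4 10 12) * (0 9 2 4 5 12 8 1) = [0, 5, 4, 3, 10, 12, 6, 7, 1, 2, 8, 11, 9] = (1 5 12 9 2 4 10 8)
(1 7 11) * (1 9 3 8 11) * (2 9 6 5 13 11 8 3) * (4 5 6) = (1 7)(2 9)(4 5 13 11) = [0, 7, 9, 3, 5, 13, 6, 1, 8, 2, 10, 4, 12, 11]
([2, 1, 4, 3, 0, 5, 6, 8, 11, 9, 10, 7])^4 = (0 2 4)(7 8 11)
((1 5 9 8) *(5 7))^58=((1 7 5 9 8))^58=(1 9 7 8 5)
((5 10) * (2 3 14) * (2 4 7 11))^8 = ((2 3 14 4 7 11)(5 10))^8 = (2 14 7)(3 4 11)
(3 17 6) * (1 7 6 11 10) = (1 7 6 3 17 11 10) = [0, 7, 2, 17, 4, 5, 3, 6, 8, 9, 1, 10, 12, 13, 14, 15, 16, 11]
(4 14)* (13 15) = [0, 1, 2, 3, 14, 5, 6, 7, 8, 9, 10, 11, 12, 15, 4, 13] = (4 14)(13 15)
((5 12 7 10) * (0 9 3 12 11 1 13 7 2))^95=((0 9 3 12 2)(1 13 7 10 5 11))^95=(1 11 5 10 7 13)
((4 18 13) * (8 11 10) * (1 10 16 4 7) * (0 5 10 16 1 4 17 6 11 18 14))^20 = ((0 5 10 8 18 13 7 4 14)(1 16 17 6 11))^20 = (0 10 18 7 14 5 8 13 4)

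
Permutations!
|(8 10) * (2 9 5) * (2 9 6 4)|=6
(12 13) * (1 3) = [0, 3, 2, 1, 4, 5, 6, 7, 8, 9, 10, 11, 13, 12] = (1 3)(12 13)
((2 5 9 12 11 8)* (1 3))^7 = (1 3)(2 5 9 12 11 8)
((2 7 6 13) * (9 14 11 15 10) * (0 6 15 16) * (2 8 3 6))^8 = (0 16 11 14 9 10 15 7 2)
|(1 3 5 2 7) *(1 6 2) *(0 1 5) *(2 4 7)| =|(0 1 3)(4 7 6)| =3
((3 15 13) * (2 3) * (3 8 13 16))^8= ((2 8 13)(3 15 16))^8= (2 13 8)(3 16 15)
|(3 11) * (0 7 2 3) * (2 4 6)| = 7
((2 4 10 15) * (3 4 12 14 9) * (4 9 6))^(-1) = (2 15 10 4 6 14 12)(3 9)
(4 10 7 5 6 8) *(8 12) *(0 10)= [10, 1, 2, 3, 0, 6, 12, 5, 4, 9, 7, 11, 8]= (0 10 7 5 6 12 8 4)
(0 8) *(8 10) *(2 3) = [10, 1, 3, 2, 4, 5, 6, 7, 0, 9, 8] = (0 10 8)(2 3)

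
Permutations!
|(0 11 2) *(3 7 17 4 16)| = 15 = |(0 11 2)(3 7 17 4 16)|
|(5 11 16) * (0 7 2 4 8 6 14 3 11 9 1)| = |(0 7 2 4 8 6 14 3 11 16 5 9 1)| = 13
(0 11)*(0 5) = [11, 1, 2, 3, 4, 0, 6, 7, 8, 9, 10, 5] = (0 11 5)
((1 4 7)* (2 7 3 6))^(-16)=(1 3 2)(4 6 7)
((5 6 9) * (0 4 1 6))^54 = (9)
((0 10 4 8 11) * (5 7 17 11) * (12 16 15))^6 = ((0 10 4 8 5 7 17 11)(12 16 15))^6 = (0 17 5 4)(7 8 10 11)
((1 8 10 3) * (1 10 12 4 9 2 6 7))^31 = ((1 8 12 4 9 2 6 7)(3 10))^31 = (1 7 6 2 9 4 12 8)(3 10)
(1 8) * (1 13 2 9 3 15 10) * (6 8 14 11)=(1 14 11 6 8 13 2 9 3 15 10)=[0, 14, 9, 15, 4, 5, 8, 7, 13, 3, 1, 6, 12, 2, 11, 10]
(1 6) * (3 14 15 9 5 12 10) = (1 6)(3 14 15 9 5 12 10) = [0, 6, 2, 14, 4, 12, 1, 7, 8, 5, 3, 11, 10, 13, 15, 9]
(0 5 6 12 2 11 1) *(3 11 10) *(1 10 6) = (0 5 1)(2 6 12)(3 11 10) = [5, 0, 6, 11, 4, 1, 12, 7, 8, 9, 3, 10, 2]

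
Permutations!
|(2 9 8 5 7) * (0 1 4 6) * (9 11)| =|(0 1 4 6)(2 11 9 8 5 7)| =12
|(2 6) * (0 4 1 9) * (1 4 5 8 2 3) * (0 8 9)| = 8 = |(0 5 9 8 2 6 3 1)|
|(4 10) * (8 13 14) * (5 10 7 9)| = 15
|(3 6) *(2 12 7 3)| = 5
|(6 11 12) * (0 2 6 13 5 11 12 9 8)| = 9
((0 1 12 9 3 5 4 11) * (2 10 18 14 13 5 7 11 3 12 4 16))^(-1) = (0 11 7 3 4 1)(2 16 5 13 14 18 10)(9 12)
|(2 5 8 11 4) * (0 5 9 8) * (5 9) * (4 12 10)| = |(0 9 8 11 12 10 4 2 5)| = 9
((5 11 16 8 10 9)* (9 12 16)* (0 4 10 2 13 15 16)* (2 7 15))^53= ((0 4 10 12)(2 13)(5 11 9)(7 15 16 8))^53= (0 4 10 12)(2 13)(5 9 11)(7 15 16 8)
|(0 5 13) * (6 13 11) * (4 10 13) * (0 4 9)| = |(0 5 11 6 9)(4 10 13)| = 15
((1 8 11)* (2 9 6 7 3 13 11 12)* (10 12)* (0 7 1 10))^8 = (0 9 11)(1 12 3)(2 13 8)(6 10 7)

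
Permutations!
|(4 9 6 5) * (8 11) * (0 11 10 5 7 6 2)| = |(0 11 8 10 5 4 9 2)(6 7)| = 8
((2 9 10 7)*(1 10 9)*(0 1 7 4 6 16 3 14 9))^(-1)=(0 9 14 3 16 6 4 10 1)(2 7)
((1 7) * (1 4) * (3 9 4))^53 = (1 9 7 4 3)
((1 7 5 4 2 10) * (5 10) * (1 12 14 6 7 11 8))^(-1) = ((1 11 8)(2 5 4)(6 7 10 12 14))^(-1) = (1 8 11)(2 4 5)(6 14 12 10 7)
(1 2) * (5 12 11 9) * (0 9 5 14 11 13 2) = (0 9 14 11 5 12 13 2 1) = [9, 0, 1, 3, 4, 12, 6, 7, 8, 14, 10, 5, 13, 2, 11]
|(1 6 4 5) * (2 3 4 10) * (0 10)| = 8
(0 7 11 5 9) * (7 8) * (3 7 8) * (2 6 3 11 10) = [11, 1, 6, 7, 4, 9, 3, 10, 8, 0, 2, 5] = (0 11 5 9)(2 6 3 7 10)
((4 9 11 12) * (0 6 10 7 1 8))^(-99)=((0 6 10 7 1 8)(4 9 11 12))^(-99)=(0 7)(1 6)(4 9 11 12)(8 10)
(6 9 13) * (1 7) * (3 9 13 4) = (1 7)(3 9 4)(6 13) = [0, 7, 2, 9, 3, 5, 13, 1, 8, 4, 10, 11, 12, 6]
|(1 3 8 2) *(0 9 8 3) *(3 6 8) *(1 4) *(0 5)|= 9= |(0 9 3 6 8 2 4 1 5)|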